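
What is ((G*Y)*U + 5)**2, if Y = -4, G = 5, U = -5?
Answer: 11025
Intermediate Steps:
((G*Y)*U + 5)**2 = ((5*(-4))*(-5) + 5)**2 = (-20*(-5) + 5)**2 = (100 + 5)**2 = 105**2 = 11025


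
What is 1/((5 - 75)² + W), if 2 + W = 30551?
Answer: 1/35449 ≈ 2.8210e-5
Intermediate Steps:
W = 30549 (W = -2 + 30551 = 30549)
1/((5 - 75)² + W) = 1/((5 - 75)² + 30549) = 1/((-70)² + 30549) = 1/(4900 + 30549) = 1/35449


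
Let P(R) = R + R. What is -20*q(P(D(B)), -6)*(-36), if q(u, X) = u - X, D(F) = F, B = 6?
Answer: 12960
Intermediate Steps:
P(R) = 2*R
-20*q(P(D(B)), -6)*(-36) = -20*(2*6 - 1*(-6))*(-36) = -20*(12 + 6)*(-36) = -20*18*(-36) = -360*(-36) = 12960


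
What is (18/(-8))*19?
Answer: -171/4 ≈ -42.750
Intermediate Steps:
(18/(-8))*19 = -1/8*18*19 = -9/4*19 = -171/4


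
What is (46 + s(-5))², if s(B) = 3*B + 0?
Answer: 961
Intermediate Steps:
s(B) = 3*B
(46 + s(-5))² = (46 + 3*(-5))² = (46 - 15)² = 31² = 961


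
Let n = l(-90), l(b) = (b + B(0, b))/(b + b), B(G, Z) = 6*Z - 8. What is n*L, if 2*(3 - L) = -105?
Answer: 11803/60 ≈ 196.72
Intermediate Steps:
B(G, Z) = -8 + 6*Z
L = 111/2 (L = 3 - ½*(-105) = 3 + 105/2 = 111/2 ≈ 55.500)
l(b) = (-8 + 7*b)/(2*b) (l(b) = (b + (-8 + 6*b))/(b + b) = (-8 + 7*b)/((2*b)) = (-8 + 7*b)*(1/(2*b)) = (-8 + 7*b)/(2*b))
n = 319/90 (n = 7/2 - 4/(-90) = 7/2 - 4*(-1/90) = 7/2 + 2/45 = 319/90 ≈ 3.5444)
n*L = (319/90)*(111/2) = 11803/60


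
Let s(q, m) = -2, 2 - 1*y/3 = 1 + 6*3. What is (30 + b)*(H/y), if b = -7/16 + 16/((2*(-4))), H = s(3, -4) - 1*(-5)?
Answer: -441/272 ≈ -1.6213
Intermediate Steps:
y = -51 (y = 6 - 3*(1 + 6*3) = 6 - 3*(1 + 18) = 6 - 3*19 = 6 - 57 = -51)
H = 3 (H = -2 - 1*(-5) = -2 + 5 = 3)
b = -39/16 (b = -7*1/16 + 16/(-8) = -7/16 + 16*(-⅛) = -7/16 - 2 = -39/16 ≈ -2.4375)
(30 + b)*(H/y) = (30 - 39/16)*(3/(-51)) = 441*(3*(-1/51))/16 = (441/16)*(-1/17) = -441/272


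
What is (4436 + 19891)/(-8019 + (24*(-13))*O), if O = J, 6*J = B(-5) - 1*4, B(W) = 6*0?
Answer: -24327/7811 ≈ -3.1145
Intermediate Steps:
B(W) = 0
J = -⅔ (J = (0 - 1*4)/6 = (0 - 4)/6 = (⅙)*(-4) = -⅔ ≈ -0.66667)
O = -⅔ ≈ -0.66667
(4436 + 19891)/(-8019 + (24*(-13))*O) = (4436 + 19891)/(-8019 + (24*(-13))*(-⅔)) = 24327/(-8019 - 312*(-⅔)) = 24327/(-8019 + 208) = 24327/(-7811) = 24327*(-1/7811) = -24327/7811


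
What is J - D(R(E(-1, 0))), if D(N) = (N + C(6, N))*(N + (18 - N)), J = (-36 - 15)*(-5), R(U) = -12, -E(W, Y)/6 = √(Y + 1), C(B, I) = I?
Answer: 687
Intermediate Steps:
E(W, Y) = -6*√(1 + Y) (E(W, Y) = -6*√(Y + 1) = -6*√(1 + Y))
J = 255 (J = -51*(-5) = 255)
D(N) = 36*N (D(N) = (N + N)*(N + (18 - N)) = (2*N)*18 = 36*N)
J - D(R(E(-1, 0))) = 255 - 36*(-12) = 255 - 1*(-432) = 255 + 432 = 687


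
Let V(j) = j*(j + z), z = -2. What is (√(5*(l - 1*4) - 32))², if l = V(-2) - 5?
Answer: -37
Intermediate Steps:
V(j) = j*(-2 + j) (V(j) = j*(j - 2) = j*(-2 + j))
l = 3 (l = -2*(-2 - 2) - 5 = -2*(-4) - 5 = 8 - 5 = 3)
(√(5*(l - 1*4) - 32))² = (√(5*(3 - 1*4) - 32))² = (√(5*(3 - 4) - 32))² = (√(5*(-1) - 32))² = (√(-5 - 32))² = (√(-37))² = (I*√37)² = -37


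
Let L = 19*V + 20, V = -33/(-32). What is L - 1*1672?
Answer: -52237/32 ≈ -1632.4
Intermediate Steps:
V = 33/32 (V = -33*(-1/32) = 33/32 ≈ 1.0313)
L = 1267/32 (L = 19*(33/32) + 20 = 627/32 + 20 = 1267/32 ≈ 39.594)
L - 1*1672 = 1267/32 - 1*1672 = 1267/32 - 1672 = -52237/32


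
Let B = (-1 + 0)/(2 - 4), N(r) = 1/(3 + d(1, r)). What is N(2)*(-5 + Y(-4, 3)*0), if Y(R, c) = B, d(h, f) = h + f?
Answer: -5/6 ≈ -0.83333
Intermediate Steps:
d(h, f) = f + h
N(r) = 1/(4 + r) (N(r) = 1/(3 + (r + 1)) = 1/(3 + (1 + r)) = 1/(4 + r))
B = 1/2 (B = -1/(-2) = -1*(-1/2) = 1/2 ≈ 0.50000)
Y(R, c) = 1/2
N(2)*(-5 + Y(-4, 3)*0) = (-5 + (1/2)*0)/(4 + 2) = (-5 + 0)/6 = (1/6)*(-5) = -5/6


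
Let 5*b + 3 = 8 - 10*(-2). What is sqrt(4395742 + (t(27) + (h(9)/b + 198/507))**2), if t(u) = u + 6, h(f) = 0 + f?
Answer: sqrt(3139553911246)/845 ≈ 2096.9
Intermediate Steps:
h(f) = f
b = 5 (b = -3/5 + (8 - 10*(-2))/5 = -3/5 + (8 + 20)/5 = -3/5 + (1/5)*28 = -3/5 + 28/5 = 5)
t(u) = 6 + u
sqrt(4395742 + (t(27) + (h(9)/b + 198/507))**2) = sqrt(4395742 + ((6 + 27) + (9/5 + 198/507))**2) = sqrt(4395742 + (33 + (9*(1/5) + 198*(1/507)))**2) = sqrt(4395742 + (33 + (9/5 + 66/169))**2) = sqrt(4395742 + (33 + 1851/845)**2) = sqrt(4395742 + (29736/845)**2) = sqrt(4395742 + 884229696/714025) = sqrt(3139553911246/714025) = sqrt(3139553911246)/845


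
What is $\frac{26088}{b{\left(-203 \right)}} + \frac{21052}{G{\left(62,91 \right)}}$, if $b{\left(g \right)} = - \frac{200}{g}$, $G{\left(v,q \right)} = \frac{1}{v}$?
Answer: $\frac{33292583}{25} \approx 1.3317 \cdot 10^{6}$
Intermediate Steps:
$\frac{26088}{b{\left(-203 \right)}} + \frac{21052}{G{\left(62,91 \right)}} = \frac{26088}{\left(-200\right) \frac{1}{-203}} + \frac{21052}{\frac{1}{62}} = \frac{26088}{\left(-200\right) \left(- \frac{1}{203}\right)} + 21052 \frac{1}{\frac{1}{62}} = \frac{26088}{\frac{200}{203}} + 21052 \cdot 62 = 26088 \cdot \frac{203}{200} + 1305224 = \frac{661983}{25} + 1305224 = \frac{33292583}{25}$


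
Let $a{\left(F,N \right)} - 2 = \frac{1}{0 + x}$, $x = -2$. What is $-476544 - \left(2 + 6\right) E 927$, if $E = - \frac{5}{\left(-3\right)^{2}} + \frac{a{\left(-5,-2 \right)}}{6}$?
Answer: $-474278$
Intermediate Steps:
$a{\left(F,N \right)} = \frac{3}{2}$ ($a{\left(F,N \right)} = 2 + \frac{1}{0 - 2} = 2 + \frac{1}{-2} = 2 - \frac{1}{2} = \frac{3}{2}$)
$E = - \frac{11}{36}$ ($E = - \frac{5}{\left(-3\right)^{2}} + \frac{3}{2 \cdot 6} = - \frac{5}{9} + \frac{3}{2} \cdot \frac{1}{6} = \left(-5\right) \frac{1}{9} + \frac{1}{4} = - \frac{5}{9} + \frac{1}{4} = - \frac{11}{36} \approx -0.30556$)
$-476544 - \left(2 + 6\right) E 927 = -476544 - \left(2 + 6\right) \left(- \frac{11}{36}\right) 927 = -476544 - 8 \left(- \frac{11}{36}\right) 927 = -476544 - \left(- \frac{22}{9}\right) 927 = -476544 - -2266 = -476544 + 2266 = -474278$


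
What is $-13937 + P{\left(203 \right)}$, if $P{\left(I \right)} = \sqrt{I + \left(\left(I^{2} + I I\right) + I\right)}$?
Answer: $-13937 + 2 \sqrt{20706} \approx -13649.0$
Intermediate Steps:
$P{\left(I \right)} = \sqrt{2 I + 2 I^{2}}$ ($P{\left(I \right)} = \sqrt{I + \left(\left(I^{2} + I^{2}\right) + I\right)} = \sqrt{I + \left(2 I^{2} + I\right)} = \sqrt{I + \left(I + 2 I^{2}\right)} = \sqrt{2 I + 2 I^{2}}$)
$-13937 + P{\left(203 \right)} = -13937 + \sqrt{2} \sqrt{203 \left(1 + 203\right)} = -13937 + \sqrt{2} \sqrt{203 \cdot 204} = -13937 + \sqrt{2} \sqrt{41412} = -13937 + \sqrt{2} \cdot 2 \sqrt{10353} = -13937 + 2 \sqrt{20706}$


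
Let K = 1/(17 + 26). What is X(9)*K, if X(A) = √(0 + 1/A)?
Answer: 1/129 ≈ 0.0077519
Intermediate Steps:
K = 1/43 ≈ 0.023256
X(A) = √(1/A)
X(9)*K = √(1/9)*(1/43) = √(⅑)*(1/43) = (⅓)*(1/43) = 1/129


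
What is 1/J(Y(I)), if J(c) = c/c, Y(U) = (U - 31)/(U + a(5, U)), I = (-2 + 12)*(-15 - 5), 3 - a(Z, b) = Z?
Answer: 1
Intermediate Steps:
a(Z, b) = 3 - Z
I = -200 (I = 10*(-20) = -200)
Y(U) = (-31 + U)/(-2 + U) (Y(U) = (U - 31)/(U + (3 - 1*5)) = (-31 + U)/(U + (3 - 5)) = (-31 + U)/(U - 2) = (-31 + U)/(-2 + U))
J(c) = 1
1/J(Y(I)) = 1/1 = 1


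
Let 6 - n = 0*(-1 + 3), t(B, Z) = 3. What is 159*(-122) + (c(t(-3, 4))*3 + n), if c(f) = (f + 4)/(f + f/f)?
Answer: -77547/4 ≈ -19387.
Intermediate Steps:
n = 6 (n = 6 - 0*(-1 + 3) = 6 - 0*2 = 6 - 1*0 = 6 + 0 = 6)
c(f) = (4 + f)/(1 + f) (c(f) = (4 + f)/(f + 1) = (4 + f)/(1 + f))
159*(-122) + (c(t(-3, 4))*3 + n) = 159*(-122) + (((4 + 3)/(1 + 3))*3 + 6) = -19398 + ((7/4)*3 + 6) = -19398 + (21/4 + 6) = -19398 + 45/4 = -77547/4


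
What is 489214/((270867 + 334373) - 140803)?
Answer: 489214/464437 ≈ 1.0533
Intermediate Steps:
489214/((270867 + 334373) - 140803) = 489214/(605240 - 140803) = 489214/464437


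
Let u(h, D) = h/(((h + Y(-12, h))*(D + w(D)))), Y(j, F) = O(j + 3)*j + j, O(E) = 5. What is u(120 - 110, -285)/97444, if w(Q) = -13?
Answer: 5/900187672 ≈ 5.5544e-9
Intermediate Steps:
Y(j, F) = 6*j (Y(j, F) = 5*j + j = 6*j)
u(h, D) = h/((-72 + h)*(-13 + D)) (u(h, D) = h/(((h + 6*(-12))*(D - 13))) = h/(((h - 72)*(-13 + D))) = h/(((-72 + h)*(-13 + D))) = h*(1/((-72 + h)*(-13 + D))) = h/((-72 + h)*(-13 + D)))
u(120 - 110, -285)/97444 = ((120 - 110)/(936 - 72*(-285) - 13*(120 - 110) - 285*(120 - 110)))/97444 = (10/(936 + 20520 - 13*10 - 285*10))*(1/97444) = (10/(936 + 20520 - 130 - 2850))*(1/97444) = (10/18476)*(1/97444) = (10*(1/18476))*(1/97444) = (5/9238)*(1/97444) = 5/900187672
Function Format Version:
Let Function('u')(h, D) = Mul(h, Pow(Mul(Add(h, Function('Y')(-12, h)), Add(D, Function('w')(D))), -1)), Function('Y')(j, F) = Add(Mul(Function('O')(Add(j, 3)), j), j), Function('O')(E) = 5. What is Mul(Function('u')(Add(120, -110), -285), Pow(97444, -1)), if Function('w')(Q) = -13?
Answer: Rational(5, 900187672) ≈ 5.5544e-9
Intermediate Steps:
Function('Y')(j, F) = Mul(6, j) (Function('Y')(j, F) = Add(Mul(5, j), j) = Mul(6, j))
Function('u')(h, D) = Mul(h, Pow(Add(-72, h), -1), Pow(Add(-13, D), -1)) (Function('u')(h, D) = Mul(h, Pow(Mul(Add(h, Mul(6, -12)), Add(D, -13)), -1)) = Mul(h, Pow(Mul(Add(h, -72), Add(-13, D)), -1)) = Mul(h, Pow(Mul(Add(-72, h), Add(-13, D)), -1)) = Mul(h, Mul(Pow(Add(-72, h), -1), Pow(Add(-13, D), -1))) = Mul(h, Pow(Add(-72, h), -1), Pow(Add(-13, D), -1)))
Mul(Function('u')(Add(120, -110), -285), Pow(97444, -1)) = Mul(Mul(Add(120, -110), Pow(Add(936, Mul(-72, -285), Mul(-13, Add(120, -110)), Mul(-285, Add(120, -110))), -1)), Pow(97444, -1)) = Mul(Mul(10, Pow(Add(936, 20520, Mul(-13, 10), Mul(-285, 10)), -1)), Rational(1, 97444)) = Mul(Mul(10, Pow(Add(936, 20520, -130, -2850), -1)), Rational(1, 97444)) = Mul(Mul(10, Pow(18476, -1)), Rational(1, 97444)) = Mul(Mul(10, Rational(1, 18476)), Rational(1, 97444)) = Mul(Rational(5, 9238), Rational(1, 97444)) = Rational(5, 900187672)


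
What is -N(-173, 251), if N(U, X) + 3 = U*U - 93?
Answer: -29833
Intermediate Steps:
N(U, X) = -96 + U² (N(U, X) = -3 + (U*U - 93) = -3 + (U² - 93) = -3 + (-93 + U²) = -96 + U²)
-N(-173, 251) = -(-96 + (-173)²) = -(-96 + 29929) = -1*29833 = -29833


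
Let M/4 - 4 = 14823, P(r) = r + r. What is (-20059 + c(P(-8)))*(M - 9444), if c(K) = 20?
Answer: -999224696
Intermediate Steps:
P(r) = 2*r
M = 59308 (M = 16 + 4*14823 = 16 + 59292 = 59308)
(-20059 + c(P(-8)))*(M - 9444) = (-20059 + 20)*(59308 - 9444) = -20039*49864 = -999224696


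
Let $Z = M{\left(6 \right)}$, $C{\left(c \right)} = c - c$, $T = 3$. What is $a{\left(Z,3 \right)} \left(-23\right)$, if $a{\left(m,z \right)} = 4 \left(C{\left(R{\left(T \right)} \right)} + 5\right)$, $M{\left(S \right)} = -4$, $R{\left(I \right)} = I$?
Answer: $-460$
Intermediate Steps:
$C{\left(c \right)} = 0$
$Z = -4$
$a{\left(m,z \right)} = 20$ ($a{\left(m,z \right)} = 4 \left(0 + 5\right) = 4 \cdot 5 = 20$)
$a{\left(Z,3 \right)} \left(-23\right) = 20 \left(-23\right) = -460$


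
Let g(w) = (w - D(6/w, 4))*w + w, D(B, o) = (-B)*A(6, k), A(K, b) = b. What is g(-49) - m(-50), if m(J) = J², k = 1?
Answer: -142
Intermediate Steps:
D(B, o) = -B (D(B, o) = -B*1 = -B)
g(w) = w + w*(w + 6/w) (g(w) = (w - (-1)*6/w)*w + w = (w - (-6)/w)*w + w = (w + 6/w)*w + w = w*(w + 6/w) + w = w + w*(w + 6/w))
g(-49) - m(-50) = (6 - 49*(1 - 49)) - 1*(-50)² = (6 - 49*(-48)) - 1*2500 = (6 + 2352) - 2500 = 2358 - 2500 = -142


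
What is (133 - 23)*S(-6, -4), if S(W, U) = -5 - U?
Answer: -110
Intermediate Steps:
(133 - 23)*S(-6, -4) = (133 - 23)*(-5 - 1*(-4)) = 110*(-5 + 4) = 110*(-1) = -110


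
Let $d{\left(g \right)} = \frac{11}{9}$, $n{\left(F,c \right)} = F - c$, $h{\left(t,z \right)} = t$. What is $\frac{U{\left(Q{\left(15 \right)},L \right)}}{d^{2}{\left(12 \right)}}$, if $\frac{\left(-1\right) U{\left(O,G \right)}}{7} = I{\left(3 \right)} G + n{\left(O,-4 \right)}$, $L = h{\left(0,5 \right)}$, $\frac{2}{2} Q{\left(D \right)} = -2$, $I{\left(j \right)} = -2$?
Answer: $- \frac{1134}{121} \approx -9.3719$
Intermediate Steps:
$Q{\left(D \right)} = -2$
$L = 0$
$U{\left(O,G \right)} = -28 - 7 O + 14 G$ ($U{\left(O,G \right)} = - 7 \left(- 2 G + \left(O - -4\right)\right) = - 7 \left(- 2 G + \left(O + 4\right)\right) = - 7 \left(- 2 G + \left(4 + O\right)\right) = - 7 \left(4 + O - 2 G\right) = -28 - 7 O + 14 G$)
$d{\left(g \right)} = \frac{11}{9}$ ($d{\left(g \right)} = 11 \cdot \frac{1}{9} = \frac{11}{9}$)
$\frac{U{\left(Q{\left(15 \right)},L \right)}}{d^{2}{\left(12 \right)}} = \frac{-28 - -14 + 14 \cdot 0}{\left(\frac{11}{9}\right)^{2}} = \frac{-28 + 14 + 0}{\frac{121}{81}} = \left(-14\right) \frac{81}{121} = - \frac{1134}{121}$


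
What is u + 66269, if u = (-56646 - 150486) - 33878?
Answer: -174741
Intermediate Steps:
u = -241010 (u = -207132 - 33878 = -241010)
u + 66269 = -241010 + 66269 = -174741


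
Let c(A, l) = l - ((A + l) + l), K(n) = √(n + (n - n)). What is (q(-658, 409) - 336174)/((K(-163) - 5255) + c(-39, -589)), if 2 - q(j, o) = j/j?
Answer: 1555472471/21409292 + 336173*I*√163/21409292 ≈ 72.654 + 0.20047*I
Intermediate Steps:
q(j, o) = 1 (q(j, o) = 2 - j/j = 2 - 1*1 = 2 - 1 = 1)
K(n) = √n (K(n) = √(n + 0) = √n)
c(A, l) = -A - l (c(A, l) = l - (A + 2*l) = l + (-A - 2*l) = -A - l)
(q(-658, 409) - 336174)/((K(-163) - 5255) + c(-39, -589)) = (1 - 336174)/((√(-163) - 5255) + (-1*(-39) - 1*(-589))) = -336173/((I*√163 - 5255) + (39 + 589)) = -336173/((-5255 + I*√163) + 628) = -336173/(-4627 + I*√163)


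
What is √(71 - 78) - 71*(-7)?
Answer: 497 + I*√7 ≈ 497.0 + 2.6458*I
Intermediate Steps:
√(71 - 78) - 71*(-7) = √(-7) + 497 = I*√7 + 497 = 497 + I*√7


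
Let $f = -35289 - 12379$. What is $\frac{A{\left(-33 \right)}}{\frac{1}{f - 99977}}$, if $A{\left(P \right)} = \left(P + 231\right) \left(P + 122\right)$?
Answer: $-2601800190$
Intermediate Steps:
$f = -47668$
$A{\left(P \right)} = \left(122 + P\right) \left(231 + P\right)$ ($A{\left(P \right)} = \left(231 + P\right) \left(122 + P\right) = \left(122 + P\right) \left(231 + P\right)$)
$\frac{A{\left(-33 \right)}}{\frac{1}{f - 99977}} = \frac{28182 + \left(-33\right)^{2} + 353 \left(-33\right)}{\frac{1}{-47668 - 99977}} = \frac{28182 + 1089 - 11649}{\frac{1}{-147645}} = \frac{17622}{- \frac{1}{147645}} = 17622 \left(-147645\right) = -2601800190$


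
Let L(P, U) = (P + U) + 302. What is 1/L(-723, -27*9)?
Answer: -1/664 ≈ -0.0015060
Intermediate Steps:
L(P, U) = 302 + P + U
1/L(-723, -27*9) = 1/(302 - 723 - 27*9) = 1/(302 - 723 - 243) = 1/(-664) = -1/664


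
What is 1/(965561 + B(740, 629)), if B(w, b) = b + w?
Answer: 1/966930 ≈ 1.0342e-6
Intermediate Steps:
1/(965561 + B(740, 629)) = 1/(965561 + (629 + 740)) = 1/(965561 + 1369) = 1/966930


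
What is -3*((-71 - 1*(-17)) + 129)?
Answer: -225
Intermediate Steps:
-3*((-71 - 1*(-17)) + 129) = -3*((-71 + 17) + 129) = -3*(-54 + 129) = -3*75 = -1*225 = -225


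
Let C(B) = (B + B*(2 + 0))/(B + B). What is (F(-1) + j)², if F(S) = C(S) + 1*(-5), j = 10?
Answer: 169/4 ≈ 42.250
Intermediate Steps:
C(B) = 3/2 (C(B) = (B + B*2)/((2*B)) = (B + 2*B)*(1/(2*B)) = (3*B)*(1/(2*B)) = 3/2)
F(S) = -7/2 (F(S) = 3/2 + 1*(-5) = 3/2 - 5 = -7/2)
(F(-1) + j)² = (-7/2 + 10)² = (13/2)² = 169/4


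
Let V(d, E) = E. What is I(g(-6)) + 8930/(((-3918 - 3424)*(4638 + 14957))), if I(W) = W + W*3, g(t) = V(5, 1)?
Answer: 57545703/14386649 ≈ 3.9999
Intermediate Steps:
g(t) = 1
I(W) = 4*W (I(W) = W + 3*W = 4*W)
I(g(-6)) + 8930/(((-3918 - 3424)*(4638 + 14957))) = 4*1 + 8930/(((-3918 - 3424)*(4638 + 14957))) = 4 + 8930/((-7342*19595)) = 4 + 8930/(-143866490) = 4 + 8930*(-1/143866490) = 4 - 893/14386649 = 57545703/14386649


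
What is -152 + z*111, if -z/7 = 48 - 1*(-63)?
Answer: -86399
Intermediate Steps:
z = -777 (z = -7*(48 - 1*(-63)) = -7*(48 + 63) = -7*111 = -777)
-152 + z*111 = -152 - 777*111 = -152 - 86247 = -86399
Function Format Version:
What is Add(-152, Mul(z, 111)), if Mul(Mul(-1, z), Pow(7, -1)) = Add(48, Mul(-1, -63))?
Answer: -86399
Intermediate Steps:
z = -777 (z = Mul(-7, Add(48, Mul(-1, -63))) = Mul(-7, Add(48, 63)) = Mul(-7, 111) = -777)
Add(-152, Mul(z, 111)) = Add(-152, Mul(-777, 111)) = Add(-152, -86247) = -86399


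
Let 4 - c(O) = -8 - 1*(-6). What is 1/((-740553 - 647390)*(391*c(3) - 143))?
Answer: -1/3057638429 ≈ -3.2705e-10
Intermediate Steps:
c(O) = 6 (c(O) = 4 - (-8 - 1*(-6)) = 4 - (-8 + 6) = 4 - 1*(-2) = 4 + 2 = 6)
1/((-740553 - 647390)*(391*c(3) - 143)) = 1/((-740553 - 647390)*(391*6 - 143)) = 1/((-1387943)*(2346 - 143)) = -1/1387943/2203 = -1/1387943*1/2203 = -1/3057638429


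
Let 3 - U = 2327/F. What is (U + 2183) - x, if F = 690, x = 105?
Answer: 1433563/690 ≈ 2077.6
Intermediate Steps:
U = -257/690 (U = 3 - 2327/690 = -257/690 ≈ -0.37246)
(U + 2183) - x = (-257/690 + 2183) - 1*105 = 1506013/690 - 105 = 1433563/690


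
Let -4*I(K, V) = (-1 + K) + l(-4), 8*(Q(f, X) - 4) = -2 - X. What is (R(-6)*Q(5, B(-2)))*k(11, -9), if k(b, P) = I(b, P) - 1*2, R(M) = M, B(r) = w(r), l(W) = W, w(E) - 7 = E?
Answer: 525/8 ≈ 65.625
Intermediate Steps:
w(E) = 7 + E
B(r) = 7 + r
Q(f, X) = 15/4 - X/8 (Q(f, X) = 4 + (-2 - X)/8 = 4 + (-¼ - X/8) = 15/4 - X/8)
I(K, V) = 5/4 - K/4 (I(K, V) = -((-1 + K) - 4)/4 = -(-5 + K)/4 = 5/4 - K/4)
k(b, P) = -¾ - b/4 (k(b, P) = (5/4 - b/4) - 1*2 = (5/4 - b/4) - 2 = -¾ - b/4)
(R(-6)*Q(5, B(-2)))*k(11, -9) = (-6*(15/4 - (7 - 2)/8))*(-¾ - ¼*11) = (-6*(15/4 - ⅛*5))*(-¾ - 11/4) = -6*(15/4 - 5/8)*(-7/2) = -6*25/8*(-7/2) = -75/4*(-7/2) = 525/8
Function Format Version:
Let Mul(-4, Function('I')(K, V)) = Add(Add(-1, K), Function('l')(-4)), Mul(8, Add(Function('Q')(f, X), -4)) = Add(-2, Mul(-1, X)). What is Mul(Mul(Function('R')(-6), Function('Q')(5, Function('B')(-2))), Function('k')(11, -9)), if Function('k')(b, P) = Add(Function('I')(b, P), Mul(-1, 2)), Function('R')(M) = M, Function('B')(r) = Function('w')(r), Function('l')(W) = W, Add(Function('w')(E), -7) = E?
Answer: Rational(525, 8) ≈ 65.625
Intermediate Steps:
Function('w')(E) = Add(7, E)
Function('B')(r) = Add(7, r)
Function('Q')(f, X) = Add(Rational(15, 4), Mul(Rational(-1, 8), X)) (Function('Q')(f, X) = Add(4, Mul(Rational(1, 8), Add(-2, Mul(-1, X)))) = Add(4, Add(Rational(-1, 4), Mul(Rational(-1, 8), X))) = Add(Rational(15, 4), Mul(Rational(-1, 8), X)))
Function('I')(K, V) = Add(Rational(5, 4), Mul(Rational(-1, 4), K)) (Function('I')(K, V) = Mul(Rational(-1, 4), Add(Add(-1, K), -4)) = Mul(Rational(-1, 4), Add(-5, K)) = Add(Rational(5, 4), Mul(Rational(-1, 4), K)))
Function('k')(b, P) = Add(Rational(-3, 4), Mul(Rational(-1, 4), b)) (Function('k')(b, P) = Add(Add(Rational(5, 4), Mul(Rational(-1, 4), b)), Mul(-1, 2)) = Add(Add(Rational(5, 4), Mul(Rational(-1, 4), b)), -2) = Add(Rational(-3, 4), Mul(Rational(-1, 4), b)))
Mul(Mul(Function('R')(-6), Function('Q')(5, Function('B')(-2))), Function('k')(11, -9)) = Mul(Mul(-6, Add(Rational(15, 4), Mul(Rational(-1, 8), Add(7, -2)))), Add(Rational(-3, 4), Mul(Rational(-1, 4), 11))) = Mul(Mul(-6, Add(Rational(15, 4), Mul(Rational(-1, 8), 5))), Add(Rational(-3, 4), Rational(-11, 4))) = Mul(Mul(-6, Add(Rational(15, 4), Rational(-5, 8))), Rational(-7, 2)) = Mul(Mul(-6, Rational(25, 8)), Rational(-7, 2)) = Mul(Rational(-75, 4), Rational(-7, 2)) = Rational(525, 8)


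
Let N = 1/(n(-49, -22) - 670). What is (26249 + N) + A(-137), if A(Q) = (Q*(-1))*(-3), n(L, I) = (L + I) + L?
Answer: 20412019/790 ≈ 25838.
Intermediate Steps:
n(L, I) = I + 2*L (n(L, I) = (I + L) + L = I + 2*L)
A(Q) = 3*Q (A(Q) = -Q*(-3) = 3*Q)
N = -1/790 (N = 1/((-22 + 2*(-49)) - 670) = 1/((-22 - 98) - 670) = 1/(-120 - 670) = 1/(-790) = -1/790 ≈ -0.0012658)
(26249 + N) + A(-137) = (26249 - 1/790) + 3*(-137) = 20736709/790 - 411 = 20412019/790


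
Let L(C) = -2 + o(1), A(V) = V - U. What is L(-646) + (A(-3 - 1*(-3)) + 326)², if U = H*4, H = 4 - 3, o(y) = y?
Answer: 103683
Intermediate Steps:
H = 1
U = 4 (U = 1*4 = 4)
A(V) = -4 + V (A(V) = V - 1*4 = V - 4 = -4 + V)
L(C) = -1 (L(C) = -2 + 1 = -1)
L(-646) + (A(-3 - 1*(-3)) + 326)² = -1 + ((-4 + (-3 - 1*(-3))) + 326)² = -1 + ((-4 + (-3 + 3)) + 326)² = -1 + ((-4 + 0) + 326)² = -1 + (-4 + 326)² = -1 + 322² = -1 + 103684 = 103683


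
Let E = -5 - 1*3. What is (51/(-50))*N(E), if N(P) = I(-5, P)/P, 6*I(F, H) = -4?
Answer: -17/200 ≈ -0.085000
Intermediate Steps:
I(F, H) = -2/3 (I(F, H) = (1/6)*(-4) = -2/3)
E = -8 (E = -5 - 3 = -8)
N(P) = -2/(3*P)
(51/(-50))*N(E) = (51/(-50))*(-2/3/(-8)) = (51*(-1/50))*(-2/3*(-1/8)) = -51/50*1/12 = -17/200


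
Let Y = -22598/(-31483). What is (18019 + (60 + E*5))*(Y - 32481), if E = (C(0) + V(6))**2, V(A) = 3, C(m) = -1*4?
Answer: -18492277494900/31483 ≈ -5.8737e+8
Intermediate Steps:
C(m) = -4
E = 1 (E = (-4 + 3)**2 = (-1)**2 = 1)
Y = 22598/31483 (Y = -22598*(-1/31483) = 22598/31483 ≈ 0.71778)
(18019 + (60 + E*5))*(Y - 32481) = (18019 + (60 + 1*5))*(22598/31483 - 32481) = (18019 + (60 + 5))*(-1022576725/31483) = (18019 + 65)*(-1022576725/31483) = 18084*(-1022576725/31483) = -18492277494900/31483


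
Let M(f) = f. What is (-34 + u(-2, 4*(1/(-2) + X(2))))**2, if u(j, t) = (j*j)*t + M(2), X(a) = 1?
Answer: 576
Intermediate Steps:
u(j, t) = 2 + t*j**2 (u(j, t) = (j*j)*t + 2 = j**2*t + 2 = t*j**2 + 2 = 2 + t*j**2)
(-34 + u(-2, 4*(1/(-2) + X(2))))**2 = (-34 + (2 + (4*(1/(-2) + 1))*(-2)**2))**2 = (-34 + (2 + (4*(1*(-1/2) + 1))*4))**2 = (-34 + (2 + (4*(-1/2 + 1))*4))**2 = (-34 + (2 + (4*(1/2))*4))**2 = (-34 + (2 + 2*4))**2 = (-34 + (2 + 8))**2 = (-34 + 10)**2 = (-24)**2 = 576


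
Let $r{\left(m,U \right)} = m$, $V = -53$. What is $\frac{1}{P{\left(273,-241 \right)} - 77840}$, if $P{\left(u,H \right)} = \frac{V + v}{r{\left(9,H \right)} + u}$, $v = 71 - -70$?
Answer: $- \frac{141}{10975396} \approx -1.2847 \cdot 10^{-5}$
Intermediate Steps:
$v = 141$ ($v = 71 + 70 = 141$)
$P{\left(u,H \right)} = \frac{88}{9 + u}$ ($P{\left(u,H \right)} = \frac{-53 + 141}{9 + u} = \frac{88}{9 + u}$)
$\frac{1}{P{\left(273,-241 \right)} - 77840} = \frac{1}{\frac{88}{9 + 273} - 77840} = \frac{1}{\frac{88}{282} - 77840} = \frac{1}{88 \cdot \frac{1}{282} - 77840} = \frac{1}{\frac{44}{141} - 77840} = \frac{1}{- \frac{10975396}{141}} = - \frac{141}{10975396}$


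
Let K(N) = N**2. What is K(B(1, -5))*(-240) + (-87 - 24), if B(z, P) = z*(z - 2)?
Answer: -351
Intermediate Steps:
B(z, P) = z*(-2 + z)
K(B(1, -5))*(-240) + (-87 - 24) = (1*(-2 + 1))**2*(-240) + (-87 - 24) = (1*(-1))**2*(-240) - 111 = (-1)**2*(-240) - 111 = 1*(-240) - 111 = -240 - 111 = -351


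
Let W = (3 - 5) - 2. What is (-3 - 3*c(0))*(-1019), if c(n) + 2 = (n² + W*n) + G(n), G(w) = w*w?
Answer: -3057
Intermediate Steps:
G(w) = w²
W = -4 (W = -2 - 2 = -4)
c(n) = -2 - 4*n + 2*n² (c(n) = -2 + ((n² - 4*n) + n²) = -2 + (-4*n + 2*n²) = -2 - 4*n + 2*n²)
(-3 - 3*c(0))*(-1019) = (-3 - 3*(-2 - 4*0 + 2*0²))*(-1019) = (-3 - 3*(-2 + 0 + 2*0))*(-1019) = (-3 - 3*(-2 + 0 + 0))*(-1019) = (-3 - 3*(-2))*(-1019) = (-3 + 6)*(-1019) = 3*(-1019) = -3057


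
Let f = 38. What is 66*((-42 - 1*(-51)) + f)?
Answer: 3102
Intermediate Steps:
66*((-42 - 1*(-51)) + f) = 66*((-42 - 1*(-51)) + 38) = 66*((-42 + 51) + 38) = 66*(9 + 38) = 66*47 = 3102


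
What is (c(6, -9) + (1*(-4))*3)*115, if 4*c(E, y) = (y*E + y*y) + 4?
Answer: -1955/4 ≈ -488.75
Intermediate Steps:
c(E, y) = 1 + y²/4 + E*y/4 (c(E, y) = ((y*E + y*y) + 4)/4 = ((E*y + y²) + 4)/4 = ((y² + E*y) + 4)/4 = (4 + y² + E*y)/4 = 1 + y²/4 + E*y/4)
(c(6, -9) + (1*(-4))*3)*115 = ((1 + (¼)*(-9)² + (¼)*6*(-9)) + (1*(-4))*3)*115 = ((1 + (¼)*81 - 27/2) - 4*3)*115 = ((1 + 81/4 - 27/2) - 12)*115 = (31/4 - 12)*115 = -17/4*115 = -1955/4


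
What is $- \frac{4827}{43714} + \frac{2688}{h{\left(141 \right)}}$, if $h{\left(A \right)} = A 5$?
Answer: $\frac{38033399}{10272790} \approx 3.7023$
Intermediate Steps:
$h{\left(A \right)} = 5 A$
$- \frac{4827}{43714} + \frac{2688}{h{\left(141 \right)}} = - \frac{4827}{43714} + \frac{2688}{5 \cdot 141} = \left(-4827\right) \frac{1}{43714} + \frac{2688}{705} = - \frac{4827}{43714} + 2688 \cdot \frac{1}{705} = - \frac{4827}{43714} + \frac{896}{235} = \frac{38033399}{10272790}$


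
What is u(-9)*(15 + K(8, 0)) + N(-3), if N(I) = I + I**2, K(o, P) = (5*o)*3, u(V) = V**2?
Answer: 10941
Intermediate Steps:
K(o, P) = 15*o
u(-9)*(15 + K(8, 0)) + N(-3) = (-9)**2*(15 + 15*8) - 3*(1 - 3) = 81*(15 + 120) - 3*(-2) = 81*135 + 6 = 10935 + 6 = 10941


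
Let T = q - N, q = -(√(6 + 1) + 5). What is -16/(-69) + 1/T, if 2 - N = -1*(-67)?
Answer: 61628/247917 + √7/3593 ≈ 0.24932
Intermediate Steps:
N = -65 (N = 2 - (-1)*(-67) = 2 - 1*67 = 2 - 67 = -65)
q = -5 - √7 (q = -(√7 + 5) = -(5 + √7) = -5 - √7 ≈ -7.6458)
T = 60 - √7 (T = (-5 - √7) - 1*(-65) = (-5 - √7) + 65 = 60 - √7 ≈ 57.354)
-16/(-69) + 1/T = -16/(-69) + 1/(60 - √7) = -1/69*(-16) + 1/(60 - √7) = 16/69 + 1/(60 - √7)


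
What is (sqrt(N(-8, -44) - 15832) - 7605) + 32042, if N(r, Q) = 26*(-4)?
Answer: 24437 + 8*I*sqrt(249) ≈ 24437.0 + 126.24*I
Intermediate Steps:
N(r, Q) = -104
(sqrt(N(-8, -44) - 15832) - 7605) + 32042 = (sqrt(-104 - 15832) - 7605) + 32042 = (sqrt(-15936) - 7605) + 32042 = (8*I*sqrt(249) - 7605) + 32042 = (-7605 + 8*I*sqrt(249)) + 32042 = 24437 + 8*I*sqrt(249)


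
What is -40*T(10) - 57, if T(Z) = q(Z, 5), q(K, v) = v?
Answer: -257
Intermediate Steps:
T(Z) = 5
-40*T(10) - 57 = -40*5 - 57 = -200 - 57 = -257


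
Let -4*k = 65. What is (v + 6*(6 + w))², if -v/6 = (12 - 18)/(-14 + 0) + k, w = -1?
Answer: 3059001/196 ≈ 15607.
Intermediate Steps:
k = -65/4 (k = -¼*65 = -65/4 ≈ -16.250)
v = 1329/14 (v = -6*((12 - 18)/(-14 + 0) - 65/4) = -6*(-6/(-14) - 65/4) = -6*(-6*(-1/14) - 65/4) = -6*(3/7 - 65/4) = -6*(-443/28) = 1329/14 ≈ 94.929)
(v + 6*(6 + w))² = (1329/14 + 6*(6 - 1))² = (1329/14 + 6*5)² = (1329/14 + 30)² = (1749/14)² = 3059001/196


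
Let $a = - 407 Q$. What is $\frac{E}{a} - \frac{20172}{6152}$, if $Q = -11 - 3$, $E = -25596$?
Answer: $- \frac{34050831}{4381762} \approx -7.771$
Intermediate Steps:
$Q = -14$
$a = 5698$ ($a = \left(-407\right) \left(-14\right) = 5698$)
$\frac{E}{a} - \frac{20172}{6152} = - \frac{25596}{5698} - \frac{20172}{6152} = \left(-25596\right) \frac{1}{5698} - \frac{5043}{1538} = - \frac{12798}{2849} - \frac{5043}{1538} = - \frac{34050831}{4381762}$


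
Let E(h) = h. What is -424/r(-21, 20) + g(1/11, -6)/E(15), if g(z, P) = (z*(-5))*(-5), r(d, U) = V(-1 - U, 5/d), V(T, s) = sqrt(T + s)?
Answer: 5/33 + 212*I*sqrt(9366)/223 ≈ 0.15152 + 92.004*I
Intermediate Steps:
r(d, U) = sqrt(-1 - U + 5/d) (r(d, U) = sqrt((-1 - U) + 5/d) = sqrt(-1 - U + 5/d))
g(z, P) = 25*z (g(z, P) = -5*z*(-5) = 25*z)
-424/r(-21, 20) + g(1/11, -6)/E(15) = -424/sqrt(-1 - 1*20 + 5/(-21)) + (25/11)/15 = -424/sqrt(-1 - 20 + 5*(-1/21)) + (25*(1/11))*(1/15) = -424/sqrt(-1 - 20 - 5/21) + (25/11)*(1/15) = -424*(-I*sqrt(9366)/446) + 5/33 = -(-212)*I*sqrt(9366)/223 + 5/33 = 212*I*sqrt(9366)/223 + 5/33 = 5/33 + 212*I*sqrt(9366)/223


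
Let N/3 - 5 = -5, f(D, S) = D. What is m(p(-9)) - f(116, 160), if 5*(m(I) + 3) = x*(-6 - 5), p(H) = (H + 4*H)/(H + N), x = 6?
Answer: -661/5 ≈ -132.20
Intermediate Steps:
N = 0 (N = 15 + 3*(-5) = 15 - 15 = 0)
p(H) = 5 (p(H) = (H + 4*H)/(H + 0) = (5*H)/H = 5)
m(I) = -81/5 (m(I) = -3 + (6*(-6 - 5))/5 = -3 + (6*(-11))/5 = -3 + (⅕)*(-66) = -3 - 66/5 = -81/5)
m(p(-9)) - f(116, 160) = -81/5 - 1*116 = -81/5 - 116 = -661/5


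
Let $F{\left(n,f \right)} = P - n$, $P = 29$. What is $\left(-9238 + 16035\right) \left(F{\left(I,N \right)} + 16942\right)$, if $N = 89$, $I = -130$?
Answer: $116235497$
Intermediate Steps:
$F{\left(n,f \right)} = 29 - n$
$\left(-9238 + 16035\right) \left(F{\left(I,N \right)} + 16942\right) = \left(-9238 + 16035\right) \left(\left(29 - -130\right) + 16942\right) = 6797 \left(\left(29 + 130\right) + 16942\right) = 6797 \left(159 + 16942\right) = 6797 \cdot 17101 = 116235497$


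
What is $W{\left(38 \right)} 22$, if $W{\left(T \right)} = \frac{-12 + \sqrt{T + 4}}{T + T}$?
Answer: $- \frac{66}{19} + \frac{11 \sqrt{42}}{38} \approx -1.5977$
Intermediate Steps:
$W{\left(T \right)} = \frac{-12 + \sqrt{4 + T}}{2 T}$
$W{\left(38 \right)} 22 = \frac{-12 + \sqrt{4 + 38}}{2 \cdot 38} \cdot 22 = \frac{1}{2} \cdot \frac{1}{38} \left(-12 + \sqrt{42}\right) 22 = \left(- \frac{3}{19} + \frac{\sqrt{42}}{76}\right) 22 = - \frac{66}{19} + \frac{11 \sqrt{42}}{38}$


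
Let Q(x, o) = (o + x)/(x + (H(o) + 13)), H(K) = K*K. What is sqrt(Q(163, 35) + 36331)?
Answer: sqrt(7923422281)/467 ≈ 190.61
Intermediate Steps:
H(K) = K**2
Q(x, o) = (o + x)/(13 + x + o**2) (Q(x, o) = (o + x)/(x + (o**2 + 13)) = (o + x)/(x + (13 + o**2)) = (o + x)/(13 + x + o**2))
sqrt(Q(163, 35) + 36331) = sqrt((35 + 163)/(13 + 163 + 35**2) + 36331) = sqrt(198/(13 + 163 + 1225) + 36331) = sqrt(198/1401 + 36331) = sqrt((1/1401)*198 + 36331) = sqrt(66/467 + 36331) = sqrt(16966643/467) = sqrt(7923422281)/467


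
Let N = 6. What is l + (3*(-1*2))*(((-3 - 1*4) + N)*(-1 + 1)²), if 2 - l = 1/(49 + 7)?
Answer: 111/56 ≈ 1.9821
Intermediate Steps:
l = 111/56 (l = 2 - 1/(49 + 7) = 2 - 1/56 = 111/56 ≈ 1.9821)
l + (3*(-1*2))*(((-3 - 1*4) + N)*(-1 + 1)²) = 111/56 + (3*(-1*2))*(((-3 - 1*4) + 6)*(-1 + 1)²) = 111/56 + (3*(-2))*(((-3 - 4) + 6)*0²) = 111/56 - 6*(-7 + 6)*0 = 111/56 - (-6)*0 = 111/56 - 6*0 = 111/56 + 0 = 111/56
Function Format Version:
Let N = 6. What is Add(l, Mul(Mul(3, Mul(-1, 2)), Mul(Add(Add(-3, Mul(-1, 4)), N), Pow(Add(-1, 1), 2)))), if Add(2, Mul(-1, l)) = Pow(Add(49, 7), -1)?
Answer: Rational(111, 56) ≈ 1.9821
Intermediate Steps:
l = Rational(111, 56) (l = Add(2, Mul(-1, Pow(Add(49, 7), -1))) = Add(2, Mul(-1, Pow(56, -1))) = Add(2, Mul(-1, Rational(1, 56))) = Add(2, Rational(-1, 56)) = Rational(111, 56) ≈ 1.9821)
Add(l, Mul(Mul(3, Mul(-1, 2)), Mul(Add(Add(-3, Mul(-1, 4)), N), Pow(Add(-1, 1), 2)))) = Add(Rational(111, 56), Mul(Mul(3, Mul(-1, 2)), Mul(Add(Add(-3, Mul(-1, 4)), 6), Pow(Add(-1, 1), 2)))) = Add(Rational(111, 56), Mul(Mul(3, -2), Mul(Add(Add(-3, -4), 6), Pow(0, 2)))) = Add(Rational(111, 56), Mul(-6, Mul(Add(-7, 6), 0))) = Add(Rational(111, 56), Mul(-6, Mul(-1, 0))) = Add(Rational(111, 56), Mul(-6, 0)) = Add(Rational(111, 56), 0) = Rational(111, 56)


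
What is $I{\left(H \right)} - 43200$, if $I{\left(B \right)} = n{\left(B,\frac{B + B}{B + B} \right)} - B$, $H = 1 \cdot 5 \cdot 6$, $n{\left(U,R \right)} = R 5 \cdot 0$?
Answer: $-43230$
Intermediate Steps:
$n{\left(U,R \right)} = 0$ ($n{\left(U,R \right)} = 5 R 0 = 0$)
$H = 30$ ($H = 5 \cdot 6 = 30$)
$I{\left(B \right)} = - B$ ($I{\left(B \right)} = 0 - B = - B$)
$I{\left(H \right)} - 43200 = \left(-1\right) 30 - 43200 = -30 - 43200 = -43230$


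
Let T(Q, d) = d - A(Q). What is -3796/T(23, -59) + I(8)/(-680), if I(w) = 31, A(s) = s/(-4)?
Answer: 10318517/144840 ≈ 71.241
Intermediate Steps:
A(s) = -s/4 (A(s) = s*(-¼) = -s/4)
T(Q, d) = d + Q/4 (T(Q, d) = d - (-1)*Q/4 = d + Q/4)
-3796/T(23, -59) + I(8)/(-680) = -3796/(-59 + (¼)*23) + 31/(-680) = -3796/(-59 + 23/4) + 31*(-1/680) = -3796/(-213/4) - 31/680 = -3796*(-4/213) - 31/680 = 15184/213 - 31/680 = 10318517/144840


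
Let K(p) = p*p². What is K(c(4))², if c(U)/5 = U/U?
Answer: 15625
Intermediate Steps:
c(U) = 5 (c(U) = 5*(U/U) = 5*1 = 5)
K(p) = p³
K(c(4))² = (5³)² = 125² = 15625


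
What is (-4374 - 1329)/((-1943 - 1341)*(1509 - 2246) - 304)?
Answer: -1901/806668 ≈ -0.0023566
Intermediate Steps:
(-4374 - 1329)/((-1943 - 1341)*(1509 - 2246) - 304) = -5703/(-3284*(-737) - 304) = -5703/(2420308 - 304) = -5703/2420004 = -5703*1/2420004 = -1901/806668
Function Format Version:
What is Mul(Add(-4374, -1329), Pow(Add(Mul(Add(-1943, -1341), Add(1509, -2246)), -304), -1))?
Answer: Rational(-1901, 806668) ≈ -0.0023566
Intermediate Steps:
Mul(Add(-4374, -1329), Pow(Add(Mul(Add(-1943, -1341), Add(1509, -2246)), -304), -1)) = Mul(-5703, Pow(Add(Mul(-3284, -737), -304), -1)) = Mul(-5703, Pow(Add(2420308, -304), -1)) = Mul(-5703, Pow(2420004, -1)) = Mul(-5703, Rational(1, 2420004)) = Rational(-1901, 806668)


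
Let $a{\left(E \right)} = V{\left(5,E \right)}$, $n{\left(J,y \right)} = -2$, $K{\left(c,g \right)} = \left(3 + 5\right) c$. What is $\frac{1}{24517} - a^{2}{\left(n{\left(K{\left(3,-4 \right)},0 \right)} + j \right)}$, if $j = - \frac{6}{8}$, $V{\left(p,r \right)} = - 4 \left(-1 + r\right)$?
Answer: $- \frac{5516324}{24517} \approx -225.0$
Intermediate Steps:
$V{\left(p,r \right)} = 4 - 4 r$
$K{\left(c,g \right)} = 8 c$
$j = - \frac{3}{4}$ ($j = \left(-6\right) \frac{1}{8} = - \frac{3}{4} \approx -0.75$)
$a{\left(E \right)} = 4 - 4 E$
$\frac{1}{24517} - a^{2}{\left(n{\left(K{\left(3,-4 \right)},0 \right)} + j \right)} = \frac{1}{24517} - \left(4 - 4 \left(-2 - \frac{3}{4}\right)\right)^{2} = \frac{1}{24517} - \left(4 - -11\right)^{2} = \frac{1}{24517} - \left(4 + 11\right)^{2} = \frac{1}{24517} - 15^{2} = \frac{1}{24517} - 225 = - \frac{5516324}{24517}$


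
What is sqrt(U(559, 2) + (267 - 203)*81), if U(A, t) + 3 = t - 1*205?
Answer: sqrt(4978) ≈ 70.555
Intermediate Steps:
U(A, t) = -208 + t (U(A, t) = -3 + (t - 1*205) = -3 + (t - 205) = -3 + (-205 + t) = -208 + t)
sqrt(U(559, 2) + (267 - 203)*81) = sqrt((-208 + 2) + (267 - 203)*81) = sqrt(-206 + 64*81) = sqrt(-206 + 5184) = sqrt(4978)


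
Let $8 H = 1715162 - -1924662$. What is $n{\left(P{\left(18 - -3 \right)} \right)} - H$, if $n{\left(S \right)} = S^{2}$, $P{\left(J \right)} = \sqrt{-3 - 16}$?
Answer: $-454997$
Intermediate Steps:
$P{\left(J \right)} = i \sqrt{19}$ ($P{\left(J \right)} = \sqrt{-19} = i \sqrt{19}$)
$H = 454978$ ($H = \frac{1715162 - -1924662}{8} = \frac{1715162 + 1924662}{8} = \frac{1}{8} \cdot 3639824 = 454978$)
$n{\left(P{\left(18 - -3 \right)} \right)} - H = \left(i \sqrt{19}\right)^{2} - 454978 = -19 - 454978 = -454997$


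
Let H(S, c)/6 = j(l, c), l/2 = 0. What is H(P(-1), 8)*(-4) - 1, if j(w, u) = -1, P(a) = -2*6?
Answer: 23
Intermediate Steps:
l = 0 (l = 2*0 = 0)
P(a) = -12
H(S, c) = -6 (H(S, c) = 6*(-1) = -6)
H(P(-1), 8)*(-4) - 1 = -6*(-4) - 1 = 24 - 1 = 23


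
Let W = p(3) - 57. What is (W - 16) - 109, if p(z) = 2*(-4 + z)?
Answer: -184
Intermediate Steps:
p(z) = -8 + 2*z
W = -59 (W = (-8 + 2*3) - 57 = (-8 + 6) - 57 = -2 - 57 = -59)
(W - 16) - 109 = (-59 - 16) - 109 = -75 - 109 = -184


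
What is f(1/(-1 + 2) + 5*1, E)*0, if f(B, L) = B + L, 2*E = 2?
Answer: 0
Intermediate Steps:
E = 1 (E = (½)*2 = 1)
f(1/(-1 + 2) + 5*1, E)*0 = ((1/(-1 + 2) + 5*1) + 1)*0 = ((1/1 + 5) + 1)*0 = ((1 + 5) + 1)*0 = (6 + 1)*0 = 7*0 = 0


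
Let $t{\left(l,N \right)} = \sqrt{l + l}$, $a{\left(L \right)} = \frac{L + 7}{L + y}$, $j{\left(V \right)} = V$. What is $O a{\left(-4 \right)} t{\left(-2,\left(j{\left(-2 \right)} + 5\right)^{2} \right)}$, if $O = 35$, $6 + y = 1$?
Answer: $- \frac{70 i}{3} \approx - 23.333 i$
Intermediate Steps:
$y = -5$ ($y = -6 + 1 = -5$)
$a{\left(L \right)} = \frac{7 + L}{-5 + L}$ ($a{\left(L \right)} = \frac{L + 7}{L - 5} = \frac{7 + L}{-5 + L}$)
$t{\left(l,N \right)} = \sqrt{2} \sqrt{l}$ ($t{\left(l,N \right)} = \sqrt{2 l} = \sqrt{2} \sqrt{l}$)
$O a{\left(-4 \right)} t{\left(-2,\left(j{\left(-2 \right)} + 5\right)^{2} \right)} = 35 \frac{7 - 4}{-5 - 4} \sqrt{2} \sqrt{-2} = 35 \frac{1}{-9} \cdot 3 \sqrt{2} i \sqrt{2} = 35 \left(\left(- \frac{1}{9}\right) 3\right) 2 i = 35 \left(- \frac{1}{3}\right) 2 i = - \frac{35 \cdot 2 i}{3} = - \frac{70 i}{3}$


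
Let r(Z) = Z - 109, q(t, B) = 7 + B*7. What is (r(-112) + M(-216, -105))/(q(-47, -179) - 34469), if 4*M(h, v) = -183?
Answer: 1067/142860 ≈ 0.0074688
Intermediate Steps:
q(t, B) = 7 + 7*B
M(h, v) = -183/4 (M(h, v) = (1/4)*(-183) = -183/4)
r(Z) = -109 + Z
(r(-112) + M(-216, -105))/(q(-47, -179) - 34469) = ((-109 - 112) - 183/4)/((7 + 7*(-179)) - 34469) = (-221 - 183/4)/((7 - 1253) - 34469) = -1067/(4*(-1246 - 34469)) = -1067/4/(-35715) = -1067/4*(-1/35715) = 1067/142860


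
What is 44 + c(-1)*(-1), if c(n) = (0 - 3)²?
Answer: 35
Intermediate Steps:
c(n) = 9 (c(n) = (-3)² = 9)
44 + c(-1)*(-1) = 44 + 9*(-1) = 44 - 9 = 35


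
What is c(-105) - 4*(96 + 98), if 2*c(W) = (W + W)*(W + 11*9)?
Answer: -146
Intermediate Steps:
c(W) = W*(99 + W) (c(W) = ((W + W)*(W + 11*9))/2 = ((2*W)*(W + 99))/2 = ((2*W)*(99 + W))/2 = (2*W*(99 + W))/2 = W*(99 + W))
c(-105) - 4*(96 + 98) = -105*(99 - 105) - 4*(96 + 98) = -105*(-6) - 4*194 = 630 - 1*776 = 630 - 776 = -146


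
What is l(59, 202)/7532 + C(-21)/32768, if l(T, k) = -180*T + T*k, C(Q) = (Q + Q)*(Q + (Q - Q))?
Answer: 6147011/30851072 ≈ 0.19925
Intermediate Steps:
C(Q) = 2*Q² (C(Q) = (2*Q)*(Q + 0) = (2*Q)*Q = 2*Q²)
l(59, 202)/7532 + C(-21)/32768 = (59*(-180 + 202))/7532 + (2*(-21)²)/32768 = (59*22)*(1/7532) + (2*441)*(1/32768) = 1298*(1/7532) + 882*(1/32768) = 649/3766 + 441/16384 = 6147011/30851072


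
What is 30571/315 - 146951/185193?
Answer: 623916182/6481755 ≈ 96.257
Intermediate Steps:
30571/315 - 146951/185193 = 623916182/6481755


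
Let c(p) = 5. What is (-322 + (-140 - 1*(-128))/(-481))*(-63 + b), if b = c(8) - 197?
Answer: 39491850/481 ≈ 82104.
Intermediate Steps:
b = -192 (b = 5 - 197 = -192)
(-322 + (-140 - 1*(-128))/(-481))*(-63 + b) = (-322 + (-140 - 1*(-128))/(-481))*(-63 - 192) = (-322 + (-140 + 128)*(-1/481))*(-255) = (-322 - 12*(-1/481))*(-255) = (-322 + 12/481)*(-255) = -154870/481*(-255) = 39491850/481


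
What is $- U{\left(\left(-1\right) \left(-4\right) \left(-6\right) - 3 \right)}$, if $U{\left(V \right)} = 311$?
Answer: $-311$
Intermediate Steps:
$- U{\left(\left(-1\right) \left(-4\right) \left(-6\right) - 3 \right)} = \left(-1\right) 311 = -311$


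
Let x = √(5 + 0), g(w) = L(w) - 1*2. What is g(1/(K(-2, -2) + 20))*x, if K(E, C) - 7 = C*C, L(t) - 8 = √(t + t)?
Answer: √5*(186 + √62)/31 ≈ 13.984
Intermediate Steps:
L(t) = 8 + √2*√t (L(t) = 8 + √(t + t) = 8 + √(2*t) = 8 + √2*√t)
K(E, C) = 7 + C² (K(E, C) = 7 + C*C = 7 + C²)
g(w) = 6 + √2*√w (g(w) = (8 + √2*√w) - 1*2 = (8 + √2*√w) - 2 = 6 + √2*√w)
x = √5 ≈ 2.2361
g(1/(K(-2, -2) + 20))*x = (6 + √2*√(1/((7 + (-2)²) + 20)))*√5 = (6 + √2*√(1/((7 + 4) + 20)))*√5 = (6 + √2*√(1/(11 + 20)))*√5 = (6 + √2*√(1/31))*√5 = (6 + √2*(√31/31))*√5 = (6 + √62/31)*√5 = √5*(6 + √62/31)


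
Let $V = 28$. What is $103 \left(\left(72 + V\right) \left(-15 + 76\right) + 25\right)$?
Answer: $630875$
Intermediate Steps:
$103 \left(\left(72 + V\right) \left(-15 + 76\right) + 25\right) = 103 \left(\left(72 + 28\right) \left(-15 + 76\right) + 25\right) = 103 \left(100 \cdot 61 + 25\right) = 103 \left(6100 + 25\right) = 103 \cdot 6125 = 630875$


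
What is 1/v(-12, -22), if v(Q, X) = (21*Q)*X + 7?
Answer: 1/5551 ≈ 0.00018015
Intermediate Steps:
v(Q, X) = 7 + 21*Q*X (v(Q, X) = 21*Q*X + 7 = 7 + 21*Q*X)
1/v(-12, -22) = 1/(7 + 21*(-12)*(-22)) = 1/(7 + 5544) = 1/5551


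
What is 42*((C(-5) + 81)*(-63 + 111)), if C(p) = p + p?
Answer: 143136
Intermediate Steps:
C(p) = 2*p
42*((C(-5) + 81)*(-63 + 111)) = 42*((2*(-5) + 81)*(-63 + 111)) = 42*((-10 + 81)*48) = 42*(71*48) = 42*3408 = 143136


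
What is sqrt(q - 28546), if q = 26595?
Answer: I*sqrt(1951) ≈ 44.17*I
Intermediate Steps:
sqrt(q - 28546) = sqrt(26595 - 28546) = sqrt(-1951) = I*sqrt(1951)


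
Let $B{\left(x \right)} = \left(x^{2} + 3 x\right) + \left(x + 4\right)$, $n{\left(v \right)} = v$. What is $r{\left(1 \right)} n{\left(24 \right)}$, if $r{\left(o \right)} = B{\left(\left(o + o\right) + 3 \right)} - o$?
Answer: $1152$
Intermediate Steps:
$B{\left(x \right)} = 4 + x^{2} + 4 x$ ($B{\left(x \right)} = \left(x^{2} + 3 x\right) + \left(4 + x\right) = 4 + x^{2} + 4 x$)
$r{\left(o \right)} = 16 + \left(3 + 2 o\right)^{2} + 7 o$ ($r{\left(o \right)} = \left(4 + \left(\left(o + o\right) + 3\right)^{2} + 4 \left(\left(o + o\right) + 3\right)\right) - o = \left(4 + \left(2 o + 3\right)^{2} + 4 \left(2 o + 3\right)\right) - o = \left(4 + \left(3 + 2 o\right)^{2} + 4 \left(3 + 2 o\right)\right) - o = \left(4 + \left(3 + 2 o\right)^{2} + \left(12 + 8 o\right)\right) - o = \left(16 + \left(3 + 2 o\right)^{2} + 8 o\right) - o = 16 + \left(3 + 2 o\right)^{2} + 7 o$)
$r{\left(1 \right)} n{\left(24 \right)} = \left(25 + 4 \cdot 1^{2} + 19 \cdot 1\right) 24 = \left(25 + 4 \cdot 1 + 19\right) 24 = \left(25 + 4 + 19\right) 24 = 48 \cdot 24 = 1152$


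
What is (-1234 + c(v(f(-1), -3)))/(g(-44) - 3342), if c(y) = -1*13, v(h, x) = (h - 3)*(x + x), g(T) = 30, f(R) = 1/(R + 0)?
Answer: 1247/3312 ≈ 0.37651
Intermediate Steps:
f(R) = 1/R
v(h, x) = 2*x*(-3 + h) (v(h, x) = (-3 + h)*(2*x) = 2*x*(-3 + h))
c(y) = -13
(-1234 + c(v(f(-1), -3)))/(g(-44) - 3342) = (-1234 - 13)/(30 - 3342) = -1247/(-3312) = -1247*(-1/3312) = 1247/3312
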